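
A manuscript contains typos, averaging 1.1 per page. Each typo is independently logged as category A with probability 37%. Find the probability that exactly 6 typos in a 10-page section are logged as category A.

Thinning: the typos that are logged as category A themselves form a Poisson process with rate 0.37 × 1.1 = 0.407 per page.
Over the interval, μ = 0.407 × 10 = 4.07 (a 10-page section = 10 pages).
P(N = 6) = e^(−4.07) · 4.07^6/6! ≈ 0.1078.

0.1078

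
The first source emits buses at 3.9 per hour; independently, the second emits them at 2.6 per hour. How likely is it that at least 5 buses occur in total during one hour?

Independent Poisson processes superpose: combined rate λ = 3.9 + 2.6 = 6.5 per hour.
So μ = 6.5.
P(N ≥ 5) = 1 − P(N ≤ 4) ≈ 0.7763.

0.7763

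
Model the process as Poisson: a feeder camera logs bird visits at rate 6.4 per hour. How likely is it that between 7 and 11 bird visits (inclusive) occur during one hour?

0.4270

With mean μ = 6.4 per hour,
P(7 ≤ N ≤ 11) = Σ_{j=7}^{11} e^(−6.4) · 6.4^j/j! ≈ 0.4270.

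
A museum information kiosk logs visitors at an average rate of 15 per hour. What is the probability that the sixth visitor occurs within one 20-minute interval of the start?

0.3840

Over the interval, μ = 15 × 1/3 = 5 (a 20-minute interval = 1/3 hours).
The sixth arrival falls in the interval iff at least 6 events occur there: P(S_6 ≤ t) = P(N ≥ 6) = 1 − P(N ≤ 5) ≈ 0.3840.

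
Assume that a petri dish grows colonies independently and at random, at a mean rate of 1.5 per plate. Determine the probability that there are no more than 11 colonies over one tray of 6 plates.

0.8030

Over the interval, μ = 1.5 × 6 = 9 (a tray of 6 plates = 6 plates).
P(N ≤ 11) = Σ_{j=0}^{11} e^(−μ) μ^j/j! ≈ 0.8030.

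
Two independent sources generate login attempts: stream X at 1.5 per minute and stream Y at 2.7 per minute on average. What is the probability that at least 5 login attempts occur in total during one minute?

0.4102

Independent Poisson processes superpose: combined rate λ = 1.5 + 2.7 = 4.2 per minute.
So μ = 4.2.
P(N ≥ 5) = 1 − P(N ≤ 4) ≈ 0.4102.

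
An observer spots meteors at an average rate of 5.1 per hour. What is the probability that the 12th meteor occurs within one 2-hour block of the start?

Over the interval, μ = 5.1 × 2 = 10.2 (a 2-hour block = 2 hours).
The 12th arrival falls in the interval iff at least 12 events occur there: P(S_12 ≤ t) = P(N ≥ 12) = 1 − P(N ≤ 11) ≈ 0.3262.

0.3262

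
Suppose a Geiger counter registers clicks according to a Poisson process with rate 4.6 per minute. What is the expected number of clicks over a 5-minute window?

E[N] = λt = 4.6 × 5 = 23 (a 5-minute window = 5 minutes).

23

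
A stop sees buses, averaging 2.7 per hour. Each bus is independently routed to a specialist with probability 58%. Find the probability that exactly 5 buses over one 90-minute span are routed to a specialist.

0.0569

Thinning: the buses that are routed to a specialist themselves form a Poisson process with rate 0.58 × 2.7 = 1.566 per hour.
Over the interval, μ = 1.566 × 1.5 = 2.349 (a 90-minute span = 1.5 hours).
P(N = 5) = e^(−2.349) · 2.349^5/5! ≈ 0.0569.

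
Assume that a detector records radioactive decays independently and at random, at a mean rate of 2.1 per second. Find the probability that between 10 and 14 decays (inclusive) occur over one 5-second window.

Over the interval, μ = 2.1 × 5 = 10.5 (a 5-second window = 5 seconds).
P(10 ≤ N ≤ 14) = Σ_{j=10}^{14} e^(−10.5) · 10.5^j/j! ≈ 0.4908.

0.4908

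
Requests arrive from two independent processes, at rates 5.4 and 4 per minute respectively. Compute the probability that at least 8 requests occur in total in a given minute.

Independent Poisson processes superpose: combined rate λ = 5.4 + 4 = 9.4 per minute.
So μ = 9.4.
P(N ≥ 8) = 1 − P(N ≤ 7) ≈ 0.7208.

0.7208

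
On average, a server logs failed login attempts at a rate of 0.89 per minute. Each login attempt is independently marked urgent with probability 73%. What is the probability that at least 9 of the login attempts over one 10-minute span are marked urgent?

Thinning: the login attempts that are marked urgent themselves form a Poisson process with rate 0.73 × 0.89 = 0.6497 per minute.
Over the interval, μ = 0.6497 × 10 = 6.497 (a 10-minute span = 10 minutes).
P(N ≥ 9) = 1 − P(N ≤ 8) ≈ 0.2081.

0.2081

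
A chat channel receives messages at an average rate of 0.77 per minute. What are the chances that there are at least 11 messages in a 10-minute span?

Over the interval, μ = 0.77 × 10 = 7.7 (a 10-minute span = 10 minutes).
P(N ≥ 11) = 1 − P(N ≤ 10) = 1 − Σ_{j=0}^{10} e^(−μ) μ^j/j! ≈ 0.1555.

0.1555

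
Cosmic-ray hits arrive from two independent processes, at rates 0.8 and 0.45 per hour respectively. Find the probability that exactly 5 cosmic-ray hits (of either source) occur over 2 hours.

0.0668

Independent Poisson processes superpose: combined rate λ = 0.8 + 0.45 = 1.25 per hour.
Over the interval, μ = 1.25 × 2 = 2.5 (2 hours).
P(N = 5) = e^(−2.5) · 2.5^5/5! ≈ 0.0668.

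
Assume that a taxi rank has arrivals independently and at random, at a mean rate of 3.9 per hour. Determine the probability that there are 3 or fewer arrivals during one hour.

0.4532

With mean μ = 3.9 per hour,
P(N ≤ 3) = Σ_{j=0}^{3} e^(−μ) μ^j/j! ≈ 0.4532.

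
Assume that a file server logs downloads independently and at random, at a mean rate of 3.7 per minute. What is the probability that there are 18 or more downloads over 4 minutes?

0.2344

Over the interval, μ = 3.7 × 4 = 14.8 (4 minutes).
P(N ≥ 18) = 1 − P(N ≤ 17) = 1 − Σ_{j=0}^{17} e^(−μ) μ^j/j! ≈ 0.2344.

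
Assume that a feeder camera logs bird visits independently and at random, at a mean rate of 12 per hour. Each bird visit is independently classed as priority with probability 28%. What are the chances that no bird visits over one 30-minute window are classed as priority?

0.1864

Thinning: the bird visits that are classed as priority themselves form a Poisson process with rate 0.28 × 12 = 3.36 per hour.
Over the interval, μ = 3.36 × 0.5 = 1.68 (a 30-minute window = 0.5 hours).
P(N = 0) = e^(−1.68) · 1.68^0/0! ≈ 0.1864.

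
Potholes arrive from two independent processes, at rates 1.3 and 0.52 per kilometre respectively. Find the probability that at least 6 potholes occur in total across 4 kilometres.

Independent Poisson processes superpose: combined rate λ = 1.3 + 0.52 = 1.82 per kilometre.
Over the interval, μ = 1.82 × 4 = 7.28 (4 kilometres).
P(N ≥ 6) = 1 − P(N ≤ 5) ≈ 0.7336.

0.7336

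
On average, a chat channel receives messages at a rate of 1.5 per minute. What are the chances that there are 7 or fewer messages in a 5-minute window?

Over the interval, μ = 1.5 × 5 = 7.5 (a 5-minute window = 5 minutes).
P(N ≤ 7) = Σ_{j=0}^{7} e^(−μ) μ^j/j! ≈ 0.5246.

0.5246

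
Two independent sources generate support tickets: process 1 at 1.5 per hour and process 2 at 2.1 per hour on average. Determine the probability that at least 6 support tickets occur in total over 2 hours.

Independent Poisson processes superpose: combined rate λ = 1.5 + 2.1 = 3.6 per hour.
Over the interval, μ = 3.6 × 2 = 7.2 (2 hours).
P(N ≥ 6) = 1 − P(N ≤ 5) ≈ 0.7241.

0.7241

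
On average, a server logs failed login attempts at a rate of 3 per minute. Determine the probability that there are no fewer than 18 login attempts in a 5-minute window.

Over the interval, μ = 3 × 5 = 15 (a 5-minute window = 5 minutes).
P(N ≥ 18) = 1 − P(N ≤ 17) = 1 − Σ_{j=0}^{17} e^(−μ) μ^j/j! ≈ 0.2511.

0.2511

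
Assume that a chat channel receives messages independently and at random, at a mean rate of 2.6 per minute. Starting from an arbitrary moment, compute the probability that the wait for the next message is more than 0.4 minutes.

The wait for the next event is exponential with rate λ = 2.6 per minute.
P(T > 0.4) = e^(−λt) = e^(−2.6 × 0.4) = e^(−1.04) ≈ 0.3535.

0.3535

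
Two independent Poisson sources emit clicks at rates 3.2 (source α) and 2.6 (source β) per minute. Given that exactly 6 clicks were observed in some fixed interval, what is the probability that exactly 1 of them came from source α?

Given the total, each event is independently from source α with probability p = λ_α/(λ_α+λ_β) = 3.2/5.8 ≈ 0.5517.
So K ~ Binomial(6, 3.2/5.8): P(K = 1) = C(6,1) · (3.2/5.8)^1 · (2.6/5.8)^5 ≈ 0.0599.

0.0599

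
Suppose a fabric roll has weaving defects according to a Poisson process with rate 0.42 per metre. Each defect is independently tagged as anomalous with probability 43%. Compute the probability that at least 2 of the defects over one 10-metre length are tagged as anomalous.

0.5389

Thinning: the defects that are tagged as anomalous themselves form a Poisson process with rate 0.43 × 0.42 = 0.1806 per metre.
Over the interval, μ = 0.1806 × 10 = 1.806 (a 10-metre length = 10 metres).
P(N ≥ 2) = 1 − P(N ≤ 1) ≈ 0.5389.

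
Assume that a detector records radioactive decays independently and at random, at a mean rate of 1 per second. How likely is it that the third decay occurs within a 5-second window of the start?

0.8753

Over the interval, μ = 1 × 5 = 5 (a 5-second window = 5 seconds).
The third arrival falls in the interval iff at least 3 events occur there: P(S_3 ≤ t) = P(N ≥ 3) = 1 − P(N ≤ 2) ≈ 0.8753.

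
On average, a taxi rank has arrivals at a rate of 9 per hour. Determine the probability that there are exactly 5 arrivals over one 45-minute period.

Over the interval, μ = 9 × 0.75 = 6.75 (a 45-minute period = 0.75 hours).
P(N = 5) = e^(−μ) μ^5/5! = e^(−6.75) · 6.75^5/120 ≈ 0.1367.

0.1367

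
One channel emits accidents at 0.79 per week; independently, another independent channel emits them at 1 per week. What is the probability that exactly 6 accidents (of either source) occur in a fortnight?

Independent Poisson processes superpose: combined rate λ = 0.79 + 1 = 1.79 per week.
Over the interval, μ = 1.79 × 2 = 3.58 (a fortnight = 2 weeks).
P(N = 6) = e^(−3.58) · 3.58^6/6! ≈ 0.0815.

0.0815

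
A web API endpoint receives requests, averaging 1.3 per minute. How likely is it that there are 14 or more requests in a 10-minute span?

Over the interval, μ = 1.3 × 10 = 13 (a 10-minute span = 10 minutes).
P(N ≥ 14) = 1 − P(N ≤ 13) = 1 − Σ_{j=0}^{13} e^(−μ) μ^j/j! ≈ 0.4270.

0.4270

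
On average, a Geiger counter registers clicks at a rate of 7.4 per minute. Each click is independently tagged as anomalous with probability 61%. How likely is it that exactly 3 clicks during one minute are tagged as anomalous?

0.1679

Thinning: the clicks that are tagged as anomalous themselves form a Poisson process with rate 0.61 × 7.4 = 4.514 per minute.
So μ = 4.514.
P(N = 3) = e^(−4.514) · 4.514^3/3! ≈ 0.1679.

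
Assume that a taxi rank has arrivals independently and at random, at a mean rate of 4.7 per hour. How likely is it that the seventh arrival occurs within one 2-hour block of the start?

Over the interval, μ = 4.7 × 2 = 9.4 (a 2-hour block = 2 hours).
The seventh arrival falls in the interval iff at least 7 events occur there: P(S_7 ≤ t) = P(N ≥ 7) = 1 − P(N ≤ 6) ≈ 0.8273.

0.8273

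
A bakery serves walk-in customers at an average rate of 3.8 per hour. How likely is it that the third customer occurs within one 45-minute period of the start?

0.5424

Over the interval, μ = 3.8 × 0.75 = 2.85 (a 45-minute period = 0.75 hours).
The third arrival falls in the interval iff at least 3 events occur there: P(S_3 ≤ t) = P(N ≥ 3) = 1 − P(N ≤ 2) ≈ 0.5424.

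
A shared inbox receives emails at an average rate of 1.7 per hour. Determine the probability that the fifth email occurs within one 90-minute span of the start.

Over the interval, μ = 1.7 × 1.5 = 2.55 (a 90-minute span = 1.5 hours).
The fifth arrival falls in the interval iff at least 5 events occur there: P(S_5 ≤ t) = P(N ≥ 5) = 1 − P(N ≤ 4) ≈ 0.1156.

0.1156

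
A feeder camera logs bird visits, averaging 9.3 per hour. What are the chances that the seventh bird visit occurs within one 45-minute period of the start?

Over the interval, μ = 9.3 × 0.75 = 6.975 (a 45-minute period = 0.75 hours).
The seventh arrival falls in the interval iff at least 7 events occur there: P(S_7 ≤ t) = P(N ≥ 7) = 1 − P(N ≤ 6) ≈ 0.5466.

0.5466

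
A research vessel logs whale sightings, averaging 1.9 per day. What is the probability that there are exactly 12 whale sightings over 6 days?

Over the interval, μ = 1.9 × 6 = 11.4 (6 days).
P(N = 12) = e^(−μ) μ^12/12! = e^(−11.4) · 11.4^12/479001600 ≈ 0.1126.

0.1126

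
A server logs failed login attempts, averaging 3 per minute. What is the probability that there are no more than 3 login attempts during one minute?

With mean μ = 3 per minute,
P(N ≤ 3) = Σ_{j=0}^{3} e^(−μ) μ^j/j! ≈ 0.6472.

0.6472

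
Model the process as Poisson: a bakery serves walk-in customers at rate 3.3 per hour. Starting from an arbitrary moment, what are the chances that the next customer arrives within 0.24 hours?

0.5471

Inter-arrival times are exponential with rate λ = 3.3 per hour.
P(T ≤ 0.24) = 1 − e^(−λt) = 1 − e^(−3.3 × 0.24) = 1 − e^(−0.792) ≈ 0.5471.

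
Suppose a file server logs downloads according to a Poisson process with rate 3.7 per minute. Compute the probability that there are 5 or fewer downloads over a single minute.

0.8301

With mean μ = 3.7 per minute,
P(N ≤ 5) = Σ_{j=0}^{5} e^(−μ) μ^j/j! ≈ 0.8301.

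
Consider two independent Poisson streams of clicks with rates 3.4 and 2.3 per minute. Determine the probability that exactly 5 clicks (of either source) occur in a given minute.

0.1678

Independent Poisson processes superpose: combined rate λ = 3.4 + 2.3 = 5.7 per minute.
So μ = 5.7.
P(N = 5) = e^(−5.7) · 5.7^5/5! ≈ 0.1678.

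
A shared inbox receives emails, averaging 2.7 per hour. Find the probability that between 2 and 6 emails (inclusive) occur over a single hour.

0.7308

With mean μ = 2.7 per hour,
P(2 ≤ N ≤ 6) = Σ_{j=2}^{6} e^(−2.7) · 2.7^j/j! ≈ 0.7308.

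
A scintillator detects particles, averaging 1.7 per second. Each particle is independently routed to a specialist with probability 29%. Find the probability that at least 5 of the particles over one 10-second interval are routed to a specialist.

0.5471

Thinning: the particles that are routed to a specialist themselves form a Poisson process with rate 0.29 × 1.7 = 0.493 per second.
Over the interval, μ = 0.493 × 10 = 4.93 (a 10-second interval = 10 seconds).
P(N ≥ 5) = 1 − P(N ≤ 4) ≈ 0.5471.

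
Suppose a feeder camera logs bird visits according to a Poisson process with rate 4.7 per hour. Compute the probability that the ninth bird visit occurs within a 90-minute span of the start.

Over the interval, μ = 4.7 × 1.5 = 7.05 (a 90-minute span = 1.5 hours).
The ninth arrival falls in the interval iff at least 9 events occur there: P(S_9 ≤ t) = P(N ≥ 9) = 1 − P(N ≤ 8) ≈ 0.2775.

0.2775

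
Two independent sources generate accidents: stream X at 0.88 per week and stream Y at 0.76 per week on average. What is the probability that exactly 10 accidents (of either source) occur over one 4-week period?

Independent Poisson processes superpose: combined rate λ = 0.88 + 0.76 = 1.64 per week.
Over the interval, μ = 1.64 × 4 = 6.56 (a 4-week period = 4 weeks).
P(N = 10) = e^(−6.56) · 6.56^10/10! ≈ 0.0576.

0.0576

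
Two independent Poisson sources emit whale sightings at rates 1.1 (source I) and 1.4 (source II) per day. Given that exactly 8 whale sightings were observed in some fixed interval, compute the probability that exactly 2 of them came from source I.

0.1672

Given the total, each event is independently from source I with probability p = λ_I/(λ_I+λ_II) = 1.1/2.5 = 0.4400.
So K ~ Binomial(8, 1.1/2.5): P(K = 2) = C(8,2) · (1.1/2.5)^2 · (1.4/2.5)^6 ≈ 0.1672.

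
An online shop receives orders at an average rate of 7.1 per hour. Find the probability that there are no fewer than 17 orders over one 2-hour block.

Over the interval, μ = 7.1 × 2 = 14.2 (a 2-hour block = 2 hours).
P(N ≥ 17) = 1 − P(N ≤ 16) = 1 − Σ_{j=0}^{16} e^(−μ) μ^j/j! ≈ 0.2616.

0.2616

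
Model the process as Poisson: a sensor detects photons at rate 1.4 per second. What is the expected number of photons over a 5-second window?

E[N] = λt = 1.4 × 5 = 7 (a 5-second window = 5 seconds).

7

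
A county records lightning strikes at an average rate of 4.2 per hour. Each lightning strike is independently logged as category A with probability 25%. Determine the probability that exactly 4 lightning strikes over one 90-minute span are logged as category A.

0.0531

Thinning: the lightning strikes that are logged as category A themselves form a Poisson process with rate 0.25 × 4.2 = 1.05 per hour.
Over the interval, μ = 1.05 × 1.5 = 1.575 (a 90-minute span = 1.5 hours).
P(N = 4) = e^(−1.575) · 1.575^4/4! ≈ 0.0531.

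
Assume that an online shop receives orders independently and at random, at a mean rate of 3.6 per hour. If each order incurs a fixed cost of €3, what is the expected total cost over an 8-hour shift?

€86.4

E[N] = 3.6 × 8 = 28.8 (an 8-hour shift = 8 hours); E[cost] = 28.8 × €3 = €86.4.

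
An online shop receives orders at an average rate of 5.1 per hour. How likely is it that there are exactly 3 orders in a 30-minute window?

0.2158

Over the interval, μ = 5.1 × 0.5 = 2.55 (a 30-minute window = 0.5 hours).
P(N = 3) = e^(−μ) μ^3/3! = e^(−2.55) · 2.55^3/6 ≈ 0.2158.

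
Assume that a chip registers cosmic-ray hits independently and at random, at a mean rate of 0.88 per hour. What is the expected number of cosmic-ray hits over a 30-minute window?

0.44

E[N] = λt = 0.88 × 0.5 = 0.44 (a 30-minute window = 0.5 hours).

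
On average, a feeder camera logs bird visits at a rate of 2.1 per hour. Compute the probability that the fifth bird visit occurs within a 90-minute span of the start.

Over the interval, μ = 2.1 × 1.5 = 3.15 (a 90-minute span = 1.5 hours).
The fifth arrival falls in the interval iff at least 5 events occur there: P(S_5 ≤ t) = P(N ≥ 5) = 1 − P(N ≤ 4) ≈ 0.2105.

0.2105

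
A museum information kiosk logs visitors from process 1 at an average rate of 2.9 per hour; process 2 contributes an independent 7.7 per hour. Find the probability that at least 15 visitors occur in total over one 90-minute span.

0.6231

Independent Poisson processes superpose: combined rate λ = 2.9 + 7.7 = 10.6 per hour.
Over the interval, μ = 10.6 × 1.5 = 15.9 (a 90-minute span = 1.5 hours).
P(N ≥ 15) = 1 − P(N ≤ 14) ≈ 0.6231.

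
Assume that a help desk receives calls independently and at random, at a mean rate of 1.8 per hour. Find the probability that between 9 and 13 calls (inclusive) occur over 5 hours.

0.4705

Over the interval, μ = 1.8 × 5 = 9 (5 hours).
P(9 ≤ N ≤ 13) = Σ_{j=9}^{13} e^(−9) · 9^j/j! ≈ 0.4705.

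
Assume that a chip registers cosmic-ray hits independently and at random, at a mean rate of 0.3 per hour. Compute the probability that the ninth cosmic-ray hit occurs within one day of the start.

Over the interval, μ = 0.3 × 24 = 7.2 (a day = 24 hours).
The ninth arrival falls in the interval iff at least 9 events occur there: P(S_9 ≤ t) = P(N ≥ 9) = 1 − P(N ≤ 8) ≈ 0.2973.

0.2973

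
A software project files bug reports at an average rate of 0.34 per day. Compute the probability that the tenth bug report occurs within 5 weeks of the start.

Over the interval, μ = 0.34 × 35 = 11.9 (5 weeks = 35 days).
The tenth arrival falls in the interval iff at least 10 events occur there: P(S_10 ≤ t) = P(N ≥ 10) = 1 − P(N ≤ 9) ≈ 0.7488.

0.7488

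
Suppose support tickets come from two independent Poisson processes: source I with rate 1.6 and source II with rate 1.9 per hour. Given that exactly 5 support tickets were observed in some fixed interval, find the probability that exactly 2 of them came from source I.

Given the total, each event is independently from source I with probability p = λ_I/(λ_I+λ_II) = 1.6/3.5 ≈ 0.4571.
So K ~ Binomial(5, 1.6/3.5): P(K = 2) = C(5,2) · (1.6/3.5)^2 · (1.9/3.5)^3 ≈ 0.3343.

0.3343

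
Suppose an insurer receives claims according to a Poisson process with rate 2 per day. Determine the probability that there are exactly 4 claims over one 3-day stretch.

0.1339

Over the interval, μ = 2 × 3 = 6 (a 3-day stretch = 3 days).
P(N = 4) = e^(−μ) μ^4/4! = e^(−6) · 6^4/24 ≈ 0.1339.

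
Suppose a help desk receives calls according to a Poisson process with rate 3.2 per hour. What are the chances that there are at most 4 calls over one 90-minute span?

0.4763

Over the interval, μ = 3.2 × 1.5 = 4.8 (a 90-minute span = 1.5 hours).
P(N ≤ 4) = Σ_{j=0}^{4} e^(−μ) μ^j/j! ≈ 0.4763.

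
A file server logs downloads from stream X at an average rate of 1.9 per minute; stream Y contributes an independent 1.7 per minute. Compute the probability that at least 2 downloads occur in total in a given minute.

0.8743

Independent Poisson processes superpose: combined rate λ = 1.9 + 1.7 = 3.6 per minute.
So μ = 3.6.
P(N ≥ 2) = 1 − P(N ≤ 1) ≈ 0.8743.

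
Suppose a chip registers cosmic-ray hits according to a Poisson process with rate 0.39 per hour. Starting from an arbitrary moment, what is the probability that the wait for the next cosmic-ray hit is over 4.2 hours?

0.1944

The wait for the next event is exponential with rate λ = 0.39 per hour.
P(T > 4.2) = e^(−λt) = e^(−0.39 × 4.2) = e^(−1.638) ≈ 0.1944.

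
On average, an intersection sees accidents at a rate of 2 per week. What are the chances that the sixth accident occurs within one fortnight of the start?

Over the interval, μ = 2 × 2 = 4 (a fortnight = 2 weeks).
The sixth arrival falls in the interval iff at least 6 events occur there: P(S_6 ≤ t) = P(N ≥ 6) = 1 − P(N ≤ 5) ≈ 0.2149.

0.2149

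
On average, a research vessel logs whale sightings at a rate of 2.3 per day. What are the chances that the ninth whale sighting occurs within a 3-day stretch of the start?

0.2580

Over the interval, μ = 2.3 × 3 = 6.9 (a 3-day stretch = 3 days).
The ninth arrival falls in the interval iff at least 9 events occur there: P(S_9 ≤ t) = P(N ≥ 9) = 1 − P(N ≤ 8) ≈ 0.2580.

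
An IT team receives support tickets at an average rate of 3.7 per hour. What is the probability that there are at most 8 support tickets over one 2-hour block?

0.6757

Over the interval, μ = 3.7 × 2 = 7.4 (a 2-hour block = 2 hours).
P(N ≤ 8) = Σ_{j=0}^{8} e^(−μ) μ^j/j! ≈ 0.6757.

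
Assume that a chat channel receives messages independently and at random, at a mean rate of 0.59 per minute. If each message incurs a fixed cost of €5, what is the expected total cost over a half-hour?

E[N] = 0.59 × 30 = 17.7 (a half-hour = 30 minutes); E[cost] = 17.7 × €5 = €88.5.

€88.5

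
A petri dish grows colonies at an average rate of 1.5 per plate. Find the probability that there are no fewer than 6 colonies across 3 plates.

Over the interval, μ = 1.5 × 3 = 4.5 (3 plates).
P(N ≥ 6) = 1 − P(N ≤ 5) = 1 − Σ_{j=0}^{5} e^(−μ) μ^j/j! ≈ 0.2971.

0.2971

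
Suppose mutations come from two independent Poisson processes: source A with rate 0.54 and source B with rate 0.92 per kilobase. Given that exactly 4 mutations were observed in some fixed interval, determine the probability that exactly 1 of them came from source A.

0.3702

Given the total, each event is independently from source A with probability p = λ_A/(λ_A+λ_B) = 0.54/1.46 ≈ 0.3699.
So K ~ Binomial(4, 0.54/1.46): P(K = 1) = C(4,1) · (0.54/1.46)^1 · (0.92/1.46)^3 ≈ 0.3702.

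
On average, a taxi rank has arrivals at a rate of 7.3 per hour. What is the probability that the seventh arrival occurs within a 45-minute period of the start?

0.3100

Over the interval, μ = 7.3 × 0.75 = 5.475 (a 45-minute period = 0.75 hours).
The seventh arrival falls in the interval iff at least 7 events occur there: P(S_7 ≤ t) = P(N ≥ 7) = 1 − P(N ≤ 6) ≈ 0.3100.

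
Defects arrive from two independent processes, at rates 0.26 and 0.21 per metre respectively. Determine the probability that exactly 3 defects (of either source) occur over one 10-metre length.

Independent Poisson processes superpose: combined rate λ = 0.26 + 0.21 = 0.47 per metre.
Over the interval, μ = 0.47 × 10 = 4.7 (a 10-metre length = 10 metres).
P(N = 3) = e^(−4.7) · 4.7^3/3! ≈ 0.1574.

0.1574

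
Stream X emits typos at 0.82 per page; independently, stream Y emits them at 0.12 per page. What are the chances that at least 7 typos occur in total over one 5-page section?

0.1954

Independent Poisson processes superpose: combined rate λ = 0.82 + 0.12 = 0.94 per page.
Over the interval, μ = 0.94 × 5 = 4.7 (a 5-page section = 5 pages).
P(N ≥ 7) = 1 − P(N ≤ 6) ≈ 0.1954.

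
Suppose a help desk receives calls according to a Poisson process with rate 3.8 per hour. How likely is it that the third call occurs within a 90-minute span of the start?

0.9232

Over the interval, μ = 3.8 × 1.5 = 5.7 (a 90-minute span = 1.5 hours).
The third arrival falls in the interval iff at least 3 events occur there: P(S_3 ≤ t) = P(N ≥ 3) = 1 − P(N ≤ 2) ≈ 0.9232.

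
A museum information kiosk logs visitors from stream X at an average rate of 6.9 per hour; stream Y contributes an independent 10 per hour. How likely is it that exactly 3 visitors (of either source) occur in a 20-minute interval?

0.1066

Independent Poisson processes superpose: combined rate λ = 6.9 + 10 = 16.9 per hour.
Over the interval, μ = 16.9 × 1/3 ≈ 5.63333 (a 20-minute interval = 1/3 hours).
P(N = 3) = e^(−5.63333) · 5.63333^3/3! ≈ 0.1066.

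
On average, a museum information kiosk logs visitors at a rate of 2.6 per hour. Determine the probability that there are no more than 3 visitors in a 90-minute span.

Over the interval, μ = 2.6 × 1.5 = 3.9 (a 90-minute span = 1.5 hours).
P(N ≤ 3) = Σ_{j=0}^{3} e^(−μ) μ^j/j! ≈ 0.4532.

0.4532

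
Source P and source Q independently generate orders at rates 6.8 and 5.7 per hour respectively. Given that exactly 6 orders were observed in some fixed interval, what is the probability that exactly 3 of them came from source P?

0.3053

Given the total, each event is independently from source P with probability p = λ_P/(λ_P+λ_Q) = 6.8/12.5 = 0.5440.
So K ~ Binomial(6, 6.8/12.5): P(K = 3) = C(6,3) · (6.8/12.5)^3 · (5.7/12.5)^3 ≈ 0.3053.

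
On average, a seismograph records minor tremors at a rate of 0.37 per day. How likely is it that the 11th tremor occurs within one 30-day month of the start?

0.5520

Over the interval, μ = 0.37 × 30 = 11.1 (a 30-day month = 30 days).
The 11th arrival falls in the interval iff at least 11 events occur there: P(S_11 ≤ t) = P(N ≥ 11) = 1 − P(N ≤ 10) ≈ 0.5520.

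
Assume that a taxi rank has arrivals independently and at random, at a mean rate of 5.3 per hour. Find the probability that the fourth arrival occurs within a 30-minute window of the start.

0.2749

Over the interval, μ = 5.3 × 0.5 = 2.65 (a 30-minute window = 0.5 hours).
The fourth arrival falls in the interval iff at least 4 events occur there: P(S_4 ≤ t) = P(N ≥ 4) = 1 − P(N ≤ 3) ≈ 0.2749.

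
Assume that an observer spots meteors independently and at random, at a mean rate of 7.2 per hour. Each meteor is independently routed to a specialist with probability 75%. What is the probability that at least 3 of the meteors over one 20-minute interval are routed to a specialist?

0.2694

Thinning: the meteors that are routed to a specialist themselves form a Poisson process with rate 0.75 × 7.2 = 5.4 per hour.
Over the interval, μ = 5.4 × 1/3 = 1.8 (a 20-minute interval = 1/3 hours).
P(N ≥ 3) = 1 − P(N ≤ 2) ≈ 0.2694.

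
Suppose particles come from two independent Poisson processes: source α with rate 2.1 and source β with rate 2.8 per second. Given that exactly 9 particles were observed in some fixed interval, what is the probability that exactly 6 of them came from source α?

Given the total, each event is independently from source α with probability p = λ_α/(λ_α+λ_β) = 2.1/4.9 ≈ 0.4286.
So K ~ Binomial(9, 2.1/4.9): P(K = 6) = C(9,6) · (2.1/4.9)^6 · (2.8/4.9)^3 ≈ 0.0971.

0.0971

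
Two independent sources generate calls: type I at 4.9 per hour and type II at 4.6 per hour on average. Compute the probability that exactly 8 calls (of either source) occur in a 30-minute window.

Independent Poisson processes superpose: combined rate λ = 4.9 + 4.6 = 9.5 per hour.
Over the interval, μ = 9.5 × 0.5 = 4.75 (a 30-minute window = 0.5 hours).
P(N = 8) = e^(−4.75) · 4.75^8/8! ≈ 0.0556.

0.0556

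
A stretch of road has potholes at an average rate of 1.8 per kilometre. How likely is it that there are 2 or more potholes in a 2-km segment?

Over the interval, μ = 1.8 × 2 = 3.6 (a 2-km segment = 2 kilometres).
P(N ≥ 2) = 1 − P(N ≤ 1) = 1 − Σ_{j=0}^{1} e^(−μ) μ^j/j! ≈ 0.8743.

0.8743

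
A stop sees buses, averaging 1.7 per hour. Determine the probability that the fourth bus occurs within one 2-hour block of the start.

Over the interval, μ = 1.7 × 2 = 3.4 (a 2-hour block = 2 hours).
The fourth arrival falls in the interval iff at least 4 events occur there: P(S_4 ≤ t) = P(N ≥ 4) = 1 − P(N ≤ 3) ≈ 0.4416.

0.4416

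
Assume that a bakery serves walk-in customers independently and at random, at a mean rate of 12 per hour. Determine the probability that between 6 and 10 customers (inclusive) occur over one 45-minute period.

Over the interval, μ = 12 × 0.75 = 9 (a 45-minute period = 0.75 hours).
P(6 ≤ N ≤ 10) = Σ_{j=6}^{10} e^(−9) · 9^j/j! ≈ 0.5903.

0.5903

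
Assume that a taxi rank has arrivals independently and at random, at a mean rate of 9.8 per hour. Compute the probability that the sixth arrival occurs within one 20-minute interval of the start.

Over the interval, μ = 9.8 × 1/3 ≈ 3.26667 (a 20-minute interval = 1/3 hours).
The sixth arrival falls in the interval iff at least 6 events occur there: P(S_6 ≤ t) = P(N ≥ 6) = 1 − P(N ≤ 5) ≈ 0.1131.

0.1131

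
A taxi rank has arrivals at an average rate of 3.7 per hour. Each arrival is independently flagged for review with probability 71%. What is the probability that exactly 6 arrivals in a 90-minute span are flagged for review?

Thinning: the arrivals that are flagged for review themselves form a Poisson process with rate 0.71 × 3.7 = 2.627 per hour.
Over the interval, μ = 2.627 × 1.5 = 3.9405 (a 90-minute span = 1.5 hours).
P(N = 6) = e^(−3.9405) · 3.9405^6/6! ≈ 0.1011.

0.1011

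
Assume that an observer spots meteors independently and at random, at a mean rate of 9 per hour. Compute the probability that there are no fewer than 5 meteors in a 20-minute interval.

Over the interval, μ = 9 × 1/3 = 3 (a 20-minute interval = 1/3 hours).
P(N ≥ 5) = 1 − P(N ≤ 4) = 1 − Σ_{j=0}^{4} e^(−μ) μ^j/j! ≈ 0.1847.

0.1847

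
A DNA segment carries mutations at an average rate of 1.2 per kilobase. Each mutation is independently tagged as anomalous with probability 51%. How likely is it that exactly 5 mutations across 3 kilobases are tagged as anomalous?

Thinning: the mutations that are tagged as anomalous themselves form a Poisson process with rate 0.51 × 1.2 = 0.612 per kilobase.
Over the interval, μ = 0.612 × 3 = 1.836 (3 kilobases).
P(N = 5) = e^(−1.836) · 1.836^5/5! ≈ 0.0277.

0.0277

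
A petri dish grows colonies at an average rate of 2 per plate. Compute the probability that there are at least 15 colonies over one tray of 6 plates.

Over the interval, μ = 2 × 6 = 12 (a tray of 6 plates = 6 plates).
P(N ≥ 15) = 1 − P(N ≤ 14) = 1 − Σ_{j=0}^{14} e^(−μ) μ^j/j! ≈ 0.2280.

0.2280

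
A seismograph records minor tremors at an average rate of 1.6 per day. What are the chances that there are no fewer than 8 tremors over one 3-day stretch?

0.1133

Over the interval, μ = 1.6 × 3 = 4.8 (a 3-day stretch = 3 days).
P(N ≥ 8) = 1 − P(N ≤ 7) = 1 − Σ_{j=0}^{7} e^(−μ) μ^j/j! ≈ 0.1133.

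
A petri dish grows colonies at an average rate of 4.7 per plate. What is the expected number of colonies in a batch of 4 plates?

18.8

E[N] = λt = 4.7 × 4 = 18.8 (a batch of 4 plates = 4 plates).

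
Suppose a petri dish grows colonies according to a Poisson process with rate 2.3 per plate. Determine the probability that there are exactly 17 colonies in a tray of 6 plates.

0.0682

Over the interval, μ = 2.3 × 6 = 13.8 (a tray of 6 plates = 6 plates).
P(N = 17) = e^(−μ) μ^17/17! = e^(−13.8) · 13.8^17/355687428096000 ≈ 0.0682.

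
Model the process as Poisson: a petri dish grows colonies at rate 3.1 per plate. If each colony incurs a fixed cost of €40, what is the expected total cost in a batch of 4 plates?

E[N] = 3.1 × 4 = 12.4 (a batch of 4 plates = 4 plates); E[cost] = 12.4 × €40 = €496.

€496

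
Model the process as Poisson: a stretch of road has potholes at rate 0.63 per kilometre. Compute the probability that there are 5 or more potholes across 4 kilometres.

0.1115

Over the interval, μ = 0.63 × 4 = 2.52 (4 kilometres).
P(N ≥ 5) = 1 − P(N ≤ 4) = 1 − Σ_{j=0}^{4} e^(−μ) μ^j/j! ≈ 0.1115.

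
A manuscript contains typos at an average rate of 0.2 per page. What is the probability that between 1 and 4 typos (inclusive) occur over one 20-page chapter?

0.6105

Over the interval, μ = 0.2 × 20 = 4 (a 20-page chapter = 20 pages).
P(1 ≤ N ≤ 4) = Σ_{j=1}^{4} e^(−4) · 4^j/j! ≈ 0.6105.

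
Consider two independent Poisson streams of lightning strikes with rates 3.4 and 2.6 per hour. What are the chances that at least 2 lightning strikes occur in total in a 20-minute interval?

0.5940

Independent Poisson processes superpose: combined rate λ = 3.4 + 2.6 = 6 per hour.
Over the interval, μ = 6 × 1/3 = 2 (a 20-minute interval = 1/3 hours).
P(N ≥ 2) = 1 − P(N ≤ 1) ≈ 0.5940.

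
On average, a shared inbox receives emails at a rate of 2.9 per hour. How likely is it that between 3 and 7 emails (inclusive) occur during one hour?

With mean μ = 2.9 per hour,
P(3 ≤ N ≤ 7) = Σ_{j=3}^{7} e^(−2.9) · 2.9^j/j! ≈ 0.5442.

0.5442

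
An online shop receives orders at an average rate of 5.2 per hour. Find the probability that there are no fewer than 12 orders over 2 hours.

Over the interval, μ = 5.2 × 2 = 10.4 (2 hours).
P(N ≥ 12) = 1 − P(N ≤ 11) = 1 − Σ_{j=0}^{11} e^(−μ) μ^j/j! ≈ 0.3495.

0.3495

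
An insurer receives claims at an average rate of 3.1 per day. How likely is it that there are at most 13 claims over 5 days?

0.3171

Over the interval, μ = 3.1 × 5 = 15.5 (5 days).
P(N ≤ 13) = Σ_{j=0}^{13} e^(−μ) μ^j/j! ≈ 0.3171.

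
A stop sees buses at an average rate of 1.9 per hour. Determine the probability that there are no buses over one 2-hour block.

0.0224

Over the interval, μ = 1.9 × 2 = 3.8 (a 2-hour block = 2 hours).
P(N = 0) = e^(−μ) μ^0/0! = e^(−3.8) · 3.8^0/1 ≈ 0.0224.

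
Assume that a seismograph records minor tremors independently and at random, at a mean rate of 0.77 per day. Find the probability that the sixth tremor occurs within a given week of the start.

0.4521

Over the interval, μ = 0.77 × 7 = 5.39 (a week = 7 days).
The sixth arrival falls in the interval iff at least 6 events occur there: P(S_6 ≤ t) = P(N ≥ 6) = 1 − P(N ≤ 5) ≈ 0.4521.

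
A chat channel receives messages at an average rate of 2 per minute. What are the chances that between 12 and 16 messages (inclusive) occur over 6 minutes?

0.4371

Over the interval, μ = 2 × 6 = 12 (6 minutes).
P(12 ≤ N ≤ 16) = Σ_{j=12}^{16} e^(−12) · 12^j/j! ≈ 0.4371.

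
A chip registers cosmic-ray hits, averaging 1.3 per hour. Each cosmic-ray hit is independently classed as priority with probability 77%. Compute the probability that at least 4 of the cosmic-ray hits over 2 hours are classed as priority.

Thinning: the cosmic-ray hits that are classed as priority themselves form a Poisson process with rate 0.77 × 1.3 = 1.001 per hour.
Over the interval, μ = 1.001 × 2 = 2.002 (2 hours).
P(N ≥ 4) = 1 − P(N ≤ 3) ≈ 0.1432.

0.1432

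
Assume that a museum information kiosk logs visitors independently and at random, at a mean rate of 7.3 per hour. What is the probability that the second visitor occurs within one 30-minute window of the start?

Over the interval, μ = 7.3 × 0.5 = 3.65 (a 30-minute window = 0.5 hours).
The second arrival falls in the interval iff at least 2 events occur there: P(S_2 ≤ t) = P(N ≥ 2) = 1 − P(N ≤ 1) ≈ 0.8791.

0.8791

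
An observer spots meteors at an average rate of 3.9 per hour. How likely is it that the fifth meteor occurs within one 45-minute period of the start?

Over the interval, μ = 3.9 × 0.75 = 2.925 (a 45-minute period = 0.75 hours).
The fifth arrival falls in the interval iff at least 5 events occur there: P(S_5 ≤ t) = P(N ≥ 5) = 1 − P(N ≤ 4) ≈ 0.1723.

0.1723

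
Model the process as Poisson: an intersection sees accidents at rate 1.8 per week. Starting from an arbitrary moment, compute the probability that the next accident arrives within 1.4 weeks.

0.9195

Inter-arrival times are exponential with rate λ = 1.8 per week.
P(T ≤ 1.4) = 1 − e^(−λt) = 1 − e^(−1.8 × 1.4) = 1 − e^(−2.52) ≈ 0.9195.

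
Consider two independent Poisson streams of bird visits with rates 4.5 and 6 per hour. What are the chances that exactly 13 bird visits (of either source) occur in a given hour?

0.0834

Independent Poisson processes superpose: combined rate λ = 4.5 + 6 = 10.5 per hour.
So μ = 10.5.
P(N = 13) = e^(−10.5) · 10.5^13/13! ≈ 0.0834.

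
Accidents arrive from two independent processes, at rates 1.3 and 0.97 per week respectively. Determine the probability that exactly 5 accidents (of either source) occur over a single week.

Independent Poisson processes superpose: combined rate λ = 1.3 + 0.97 = 2.27 per week.
So μ = 2.27.
P(N = 5) = e^(−2.27) · 2.27^5/5! ≈ 0.0519.

0.0519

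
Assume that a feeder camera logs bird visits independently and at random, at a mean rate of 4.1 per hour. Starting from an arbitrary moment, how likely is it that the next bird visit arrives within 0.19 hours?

0.5411

Inter-arrival times are exponential with rate λ = 4.1 per hour.
P(T ≤ 0.19) = 1 − e^(−λt) = 1 − e^(−4.1 × 0.19) = 1 − e^(−0.779) ≈ 0.5411.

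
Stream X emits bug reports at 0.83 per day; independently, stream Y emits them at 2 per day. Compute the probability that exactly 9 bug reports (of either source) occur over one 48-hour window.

0.0572

Independent Poisson processes superpose: combined rate λ = 0.83 + 2 = 2.83 per day.
Over the interval, μ = 2.83 × 2 = 5.66 (a 48-hour window = 2 days).
P(N = 9) = e^(−5.66) · 5.66^9/9! ≈ 0.0572.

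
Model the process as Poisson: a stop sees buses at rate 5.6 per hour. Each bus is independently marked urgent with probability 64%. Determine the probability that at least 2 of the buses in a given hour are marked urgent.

Thinning: the buses that are marked urgent themselves form a Poisson process with rate 0.64 × 5.6 = 3.584 per hour.
So μ = 3.584.
P(N ≥ 2) = 1 − P(N ≤ 1) ≈ 0.8727.

0.8727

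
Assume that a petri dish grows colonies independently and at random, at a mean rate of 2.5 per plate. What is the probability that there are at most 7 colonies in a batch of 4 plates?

0.2202

Over the interval, μ = 2.5 × 4 = 10 (a batch of 4 plates = 4 plates).
P(N ≤ 7) = Σ_{j=0}^{7} e^(−μ) μ^j/j! ≈ 0.2202.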